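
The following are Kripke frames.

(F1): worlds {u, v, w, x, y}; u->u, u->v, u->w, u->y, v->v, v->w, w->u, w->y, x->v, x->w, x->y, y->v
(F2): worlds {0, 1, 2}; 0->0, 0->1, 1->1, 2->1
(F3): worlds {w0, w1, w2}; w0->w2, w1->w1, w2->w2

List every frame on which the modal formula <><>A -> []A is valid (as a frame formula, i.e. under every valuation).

Frame correspondent (Sahlqvist): forall x forall y forall z ((x R^2 y & xRz) -> exists w (y = w & z = w)) — i.e. a generalized confluence (Geach) condition.
(F1): fails — uR²u, uRv but u ≠ v.
(F2): fails — 0R²0, 0R1 but 0 ≠ 1.
(F3): ✓.

(F3)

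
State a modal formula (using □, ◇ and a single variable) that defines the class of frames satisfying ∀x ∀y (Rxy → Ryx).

This is symmetry; the standard corresponding axiom is B: p → □◇p.

p → □◇p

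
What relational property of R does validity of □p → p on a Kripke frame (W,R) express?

Reflexivity

This schema is the T axiom.
Its frame correspondent is reflexivity — ∀x Rxx.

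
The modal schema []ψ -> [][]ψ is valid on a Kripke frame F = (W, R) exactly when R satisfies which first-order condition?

This is the 4 axiom.
It corresponds to transitivity: forall x forall y forall z (Rxy & Ryz -> Rxz).

Transitivity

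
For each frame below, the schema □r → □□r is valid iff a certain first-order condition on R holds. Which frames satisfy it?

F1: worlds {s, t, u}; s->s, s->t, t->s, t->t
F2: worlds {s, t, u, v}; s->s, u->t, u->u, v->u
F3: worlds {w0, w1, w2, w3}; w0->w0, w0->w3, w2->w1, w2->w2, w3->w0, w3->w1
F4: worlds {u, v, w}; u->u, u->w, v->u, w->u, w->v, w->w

Frame correspondent (Sahlqvist): ∀x ∀y ∀z (Rxy ∧ Ryz → Rxz) — i.e. transitivity.
F1: satisfies the condition.
F2: fails — Rvu and Rut but not Rvt.
F3: fails — Rw3w0 and Rw0w3 but not Rw3w3.
F4: fails — Ruw and Rwv but not Ruv.

F1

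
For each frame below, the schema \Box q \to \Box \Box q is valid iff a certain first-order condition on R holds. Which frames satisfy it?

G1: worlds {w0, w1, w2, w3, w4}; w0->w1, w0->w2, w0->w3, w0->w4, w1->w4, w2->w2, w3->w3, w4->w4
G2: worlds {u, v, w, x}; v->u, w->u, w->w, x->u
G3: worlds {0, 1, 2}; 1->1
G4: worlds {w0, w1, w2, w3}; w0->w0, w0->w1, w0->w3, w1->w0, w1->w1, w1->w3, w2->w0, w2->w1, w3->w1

The schema corresponds to transitivity: \forall x \forall y \forall z (Rxy \wedge Ryz \to Rxz).
G1: holds.
G2: holds.
G3: holds.
G4: fails — Rw3w1 and Rw1w0 but not Rw3w0.

G1, G2, G3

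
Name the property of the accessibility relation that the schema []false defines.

This is the Ver axiom.
Its frame correspondent is emptiness of R — forall x forall y ~Rxy.

emptiness of R: forall x forall y ~Rxy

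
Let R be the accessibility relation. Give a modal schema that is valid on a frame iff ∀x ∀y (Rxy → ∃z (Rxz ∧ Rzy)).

□□ψ → □ψ

A defining formula is □□ψ → □ψ (the C4 axiom).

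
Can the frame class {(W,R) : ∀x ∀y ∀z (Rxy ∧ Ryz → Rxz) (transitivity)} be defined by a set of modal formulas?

Yes: it is transitivity, defined by the 4 schema □r → □□r.

Definable; □r → □□r defines it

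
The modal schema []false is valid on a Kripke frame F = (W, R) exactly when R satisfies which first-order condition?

emptiness of R

This schema is the Ver axiom.
Its frame correspondent is emptiness of R — forall x forall y ~Rxy.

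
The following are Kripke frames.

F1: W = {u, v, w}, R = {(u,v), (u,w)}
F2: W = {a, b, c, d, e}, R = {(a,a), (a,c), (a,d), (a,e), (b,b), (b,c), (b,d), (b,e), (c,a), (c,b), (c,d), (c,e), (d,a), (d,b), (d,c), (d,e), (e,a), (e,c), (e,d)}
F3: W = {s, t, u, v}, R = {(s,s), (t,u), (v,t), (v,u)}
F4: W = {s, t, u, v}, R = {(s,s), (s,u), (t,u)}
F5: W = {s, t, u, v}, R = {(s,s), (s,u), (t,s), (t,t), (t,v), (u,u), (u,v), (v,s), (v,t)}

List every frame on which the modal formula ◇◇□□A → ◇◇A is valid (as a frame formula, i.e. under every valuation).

The schema corresponds to a generalized confluence (Geach) condition: ∀x ∀y (xR²y → ∃w (yR²w ∧ xR²w)).
F1: satisfies the condition.
F2: satisfies the condition.
F3: fails — vR²u but no w with uR²w and vR²w.
F4: fails — sR²u but no w with uR²w and sR²w.
F5: satisfies the condition.
Valid on: F1, F2, F5.

F1, F2, F5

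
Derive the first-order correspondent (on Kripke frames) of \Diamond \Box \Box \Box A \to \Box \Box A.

This is a Sahlqvist (Geach-type) schema ◇^1□^3A → □^2◇^0A.
Minimal-valuation argument: fix x; take any y with xR^1y and any z with xR^2z. Set V(A) to the set of worlds R-reachable from y in exactly 3 steps. Then □^3A holds at y, so the antecedent holds at x; validity forces ◇^0A at z, giving a w with zR^0w and yR^3w.
First-order correspondent: \forall x \forall y \forall z ((xRy \wedge x R^2 z) \to \exists w (y R^3 w \wedge z = w)).

\forall x \forall y \forall z ((xRy \wedge x R^2 z) \to \exists w (y R^3 w \wedge z = w))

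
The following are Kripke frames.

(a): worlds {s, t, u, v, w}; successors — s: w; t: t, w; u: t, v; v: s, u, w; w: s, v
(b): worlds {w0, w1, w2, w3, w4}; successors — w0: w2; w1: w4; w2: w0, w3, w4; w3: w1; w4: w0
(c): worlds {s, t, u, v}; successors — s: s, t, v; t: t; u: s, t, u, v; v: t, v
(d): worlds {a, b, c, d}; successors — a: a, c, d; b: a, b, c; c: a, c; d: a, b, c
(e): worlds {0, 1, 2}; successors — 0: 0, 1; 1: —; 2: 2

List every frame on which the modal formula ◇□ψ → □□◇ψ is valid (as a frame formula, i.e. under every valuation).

This is the axiom for a generalized confluence (Geach) condition; its first-order frame correspondent is ∀x ∀y ∀z ((xRy ∧ xR²z) → ∃w (yRw ∧ zRw)).
(a): fails — sRw, sR²s but no w* with wRw* and sRw*.
(b): fails — w0Rw2, w0R²w0 but no w with w2Rw and w0Rw.
(c): satisfies the condition.
(d): satisfies the condition.
(e): fails — 0R0, 0R²1 but no w with 0Rw and 1Rw.
Valid on: (c), (d).

(c), (d)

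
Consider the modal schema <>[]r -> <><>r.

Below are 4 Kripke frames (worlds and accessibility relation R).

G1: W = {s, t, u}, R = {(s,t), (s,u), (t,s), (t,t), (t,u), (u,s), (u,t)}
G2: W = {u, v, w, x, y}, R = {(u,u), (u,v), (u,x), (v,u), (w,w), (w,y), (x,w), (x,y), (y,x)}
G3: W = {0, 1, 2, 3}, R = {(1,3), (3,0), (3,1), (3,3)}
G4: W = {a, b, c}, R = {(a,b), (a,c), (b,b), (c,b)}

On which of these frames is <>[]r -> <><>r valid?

G1, G2, G4

The schema corresponds to a generalized confluence (Geach) condition: forall x forall y (xRy -> exists w (yRw & x R^2 w)).
G1: holds.
G2: holds.
G3: fails — 3R0 but no w with 0Rw and 3R²w.
G4: holds.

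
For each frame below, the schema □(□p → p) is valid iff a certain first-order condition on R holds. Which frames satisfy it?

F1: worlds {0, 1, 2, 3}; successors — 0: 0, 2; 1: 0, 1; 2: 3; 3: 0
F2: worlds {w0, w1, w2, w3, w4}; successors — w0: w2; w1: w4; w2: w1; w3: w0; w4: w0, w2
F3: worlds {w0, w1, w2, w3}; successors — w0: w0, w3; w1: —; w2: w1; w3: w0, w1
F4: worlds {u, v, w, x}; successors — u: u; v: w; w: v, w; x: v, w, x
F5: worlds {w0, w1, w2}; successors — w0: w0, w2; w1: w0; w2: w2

This is the axiom for shift-reflexivity; its first-order frame correspondent is ∀x ∀y (Rxy → Ryy).
F1: fails — R02 but not R22.
F2: fails — Rw3w0 but not Rw0w0.
F3: fails — Rw3w1 but not Rw1w1.
F4: fails — Rwv but not Rvv.
F5: ✓.

F5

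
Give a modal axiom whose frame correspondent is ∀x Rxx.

□s → s

A defining formula is □s → s (the T axiom).
Suppose □s→s is valid. At any x set V(s)={w : Rxw}. Then □s holds at x, so s holds at x, i.e. Rxx.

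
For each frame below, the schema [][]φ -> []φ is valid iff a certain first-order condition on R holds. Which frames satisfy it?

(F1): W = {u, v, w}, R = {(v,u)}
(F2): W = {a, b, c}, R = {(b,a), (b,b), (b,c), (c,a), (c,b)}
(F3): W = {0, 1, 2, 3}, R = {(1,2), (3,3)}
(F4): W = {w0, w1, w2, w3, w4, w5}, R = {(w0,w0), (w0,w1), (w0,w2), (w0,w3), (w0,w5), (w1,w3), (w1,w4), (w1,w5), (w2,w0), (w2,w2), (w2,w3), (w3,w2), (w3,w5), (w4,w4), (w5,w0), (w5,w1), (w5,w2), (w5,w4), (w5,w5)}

This is the axiom for density; its first-order frame correspondent is forall x forall y (Rxy -> exists z (Rxz & Rzy)).
(F1): fails — Rvu but no z with Rvz and Rzu.
(F2): holds.
(F3): fails — R12 but no z with R1z and Rz2.
(F4): fails — Rw1w3 but no z with Rw1z and Rzw3.
Valid on: (F2).

(F2)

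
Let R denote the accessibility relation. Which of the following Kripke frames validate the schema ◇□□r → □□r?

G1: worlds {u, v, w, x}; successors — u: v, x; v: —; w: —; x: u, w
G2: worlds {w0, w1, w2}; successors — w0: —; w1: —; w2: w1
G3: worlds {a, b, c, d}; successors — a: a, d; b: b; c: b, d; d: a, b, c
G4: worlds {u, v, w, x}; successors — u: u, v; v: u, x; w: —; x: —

Frame correspondent (Sahlqvist): ∀x ∀y ∀z ((xRy ∧ xR²z) → ∃w (yR²w ∧ z = w)) — i.e. a generalized confluence (Geach) condition.
G1: fails — uRv, uR²u but no t with vR²t and u=t.
G2: satisfies the condition.
G3: fails — aRd, aR²c but no w with dR²w and c=w.
G4: fails — uRv, uR²x but no t with vR²t and x=t.

G2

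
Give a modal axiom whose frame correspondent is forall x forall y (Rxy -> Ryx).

This is symmetry; the standard corresponding axiom is B: s → □◇s.
Suppose s→□◇s is valid. Take Rxy and set V(s)={x}. Then s at x, so □◇s at x, so ◇s at y, so some z with Ryz has s; z=x, i.e. Ryx.

s → □◇s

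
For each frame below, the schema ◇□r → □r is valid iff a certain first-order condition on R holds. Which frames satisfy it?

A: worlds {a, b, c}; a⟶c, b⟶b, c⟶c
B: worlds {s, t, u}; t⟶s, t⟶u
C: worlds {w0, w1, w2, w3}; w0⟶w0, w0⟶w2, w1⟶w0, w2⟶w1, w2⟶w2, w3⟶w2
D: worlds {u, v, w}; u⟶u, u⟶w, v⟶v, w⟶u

This is the axiom for the Euclidean property; its first-order frame correspondent is ∀x ∀y ∀z (Rxy ∧ Rxz → Ryz).
A: condition met.
B: fails — Rtu and Rtu but not Ruu.
C: fails — Rw0w2 and Rw0w0 but not Rw2w0.
D: fails — Ruw and Ruw but not Rww.
Valid on: A.

A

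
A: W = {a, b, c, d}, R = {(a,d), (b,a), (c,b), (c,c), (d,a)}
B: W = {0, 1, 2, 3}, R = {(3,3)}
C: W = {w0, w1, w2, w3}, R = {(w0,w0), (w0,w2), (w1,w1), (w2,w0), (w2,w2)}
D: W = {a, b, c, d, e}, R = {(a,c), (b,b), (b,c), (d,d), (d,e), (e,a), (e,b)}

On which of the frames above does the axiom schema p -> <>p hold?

This is the axiom for a generalized confluence (Geach) condition; its first-order frame correspondent is forall x exists w (x = w & xRw).
A: fails — at a but no w with a=w and aRw.
B: fails — at 0 but no w with 0=w and 0Rw.
C: fails — at w3 but no w with w3=w and w3Rw.
D: fails — at a but no w with a=w and aRw.

none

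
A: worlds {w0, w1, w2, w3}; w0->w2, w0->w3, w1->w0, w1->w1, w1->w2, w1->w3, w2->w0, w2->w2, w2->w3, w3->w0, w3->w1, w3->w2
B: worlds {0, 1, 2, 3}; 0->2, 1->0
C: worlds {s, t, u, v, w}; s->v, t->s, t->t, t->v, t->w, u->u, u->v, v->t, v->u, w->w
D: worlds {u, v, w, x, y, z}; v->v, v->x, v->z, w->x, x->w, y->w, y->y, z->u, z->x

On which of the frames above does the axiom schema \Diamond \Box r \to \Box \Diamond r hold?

Frame correspondent (Sahlqvist): \forall x \forall y \forall z (Rxy \wedge Rxz \to \exists w (Ryw \wedge Rzw)) — i.e. convergence.
A: ✓.
B: fails — R02 and R02 but 2 and 2 have no common successor.
C: fails — Rtv and Rts but v and s have no common successor.
D: fails — Rvv and Rvx but v and x have no common successor.

A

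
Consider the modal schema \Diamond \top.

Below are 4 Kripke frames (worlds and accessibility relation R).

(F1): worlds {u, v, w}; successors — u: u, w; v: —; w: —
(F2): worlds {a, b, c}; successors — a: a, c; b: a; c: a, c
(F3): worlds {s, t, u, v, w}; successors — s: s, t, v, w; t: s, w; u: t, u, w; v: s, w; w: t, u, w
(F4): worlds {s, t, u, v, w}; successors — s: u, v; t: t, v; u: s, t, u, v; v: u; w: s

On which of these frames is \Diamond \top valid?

Frame correspondent (Sahlqvist): \forall x \exists y Rxy — i.e. seriality.
(F1): fails — world v has no successor.
(F2): satisfies the condition.
(F3): satisfies the condition.
(F4): satisfies the condition.

(F2), (F3), (F4)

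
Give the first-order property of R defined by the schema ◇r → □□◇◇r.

∀x ∀y ∀z ((xRy ∧ xR²z) → ∃w (y = w ∧ zR²w))

This is a Sahlqvist (Geach-type) schema ◇^1□^0r → □^2◇^2r.
Minimal-valuation argument: fix x; take any y with xR^1y and any z with xR^2z. Set V(r) to the set of worlds R-reachable from y in exactly 0 steps. Then □^0r holds at y, so the antecedent holds at x; validity forces ◇^2r at z, giving a w with zR^2w and yR^0w.
First-order correspondent: ∀x ∀y ∀z ((xRy ∧ xR²z) → ∃w (y = w ∧ zR²w)).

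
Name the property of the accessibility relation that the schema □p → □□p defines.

Transitivity

Suppose □p→□□p is valid. Take Rxy, Ryz and set V(p)={w : Rxw}. Then □p at x, so □□p at x, so □p at y, so p at z, i.e. Rxz.
The converse is a direct semantic check.
So the correspondent is transitivity.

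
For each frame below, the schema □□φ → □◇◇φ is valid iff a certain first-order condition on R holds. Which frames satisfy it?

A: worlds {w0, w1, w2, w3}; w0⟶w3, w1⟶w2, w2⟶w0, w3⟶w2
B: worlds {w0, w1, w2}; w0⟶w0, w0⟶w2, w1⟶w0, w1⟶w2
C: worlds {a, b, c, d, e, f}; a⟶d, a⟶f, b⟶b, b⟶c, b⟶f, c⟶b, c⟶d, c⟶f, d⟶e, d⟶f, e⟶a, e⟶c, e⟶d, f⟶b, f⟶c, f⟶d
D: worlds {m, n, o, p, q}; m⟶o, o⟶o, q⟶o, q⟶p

C

The schema corresponds to a generalized confluence (Geach) condition: ∀x ∀z (xRz → ∃w (xR²w ∧ zR²w)).
A: fails — w0Rw3 but no w with w0R²w and w3R²w.
B: fails — w0Rw2 but no w with w0R²w and w2R²w.
C: holds.
D: fails — qRp but no w with qR²w and pR²w.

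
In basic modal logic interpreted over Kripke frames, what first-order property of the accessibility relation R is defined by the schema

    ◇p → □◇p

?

the Euclidean property

Suppose ◇p→□◇p is valid. Take Rxy, Rxz and set V(p)={y}. Then ◇p at x, so □◇p at x, so ◇p at z, so some w with Rzw has p; w=y, i.e. Rzy. By symmetry of the argument, Ryz.
Conversely, on a frame with the Euclidean property the schema holds at every world under every valuation.
So the correspondent is the Euclidean property.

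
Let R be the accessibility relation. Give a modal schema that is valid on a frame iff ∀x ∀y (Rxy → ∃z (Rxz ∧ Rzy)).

□□p → □p

This is density; the standard corresponding axiom is C4: □□p → □p.
Suppose □□p→□p is valid. Take Rxy and set V(p)={w : xR²w}. Then □□p at x, so □p at x, so p at y, i.e. ∃z(Rxz∧Rzy).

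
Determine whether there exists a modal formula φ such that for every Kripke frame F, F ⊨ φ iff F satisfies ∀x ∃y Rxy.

This is a Sahlqvist condition; the D axiom □q → ◇q defines it.

Yes — defined by □q → ◇q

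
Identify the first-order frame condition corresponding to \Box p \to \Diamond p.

Suppose □p→◇p is valid. At any x set V(p)=W. Then □p at x, so ◇p at x, so x has a successor.

seriality: \forall x \exists y Rxy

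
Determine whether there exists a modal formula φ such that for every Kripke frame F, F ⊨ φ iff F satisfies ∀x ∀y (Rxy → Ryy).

The condition is shift-reflexivity. A defining modal formula is □(□p → p).

Yes, by □(□p → p)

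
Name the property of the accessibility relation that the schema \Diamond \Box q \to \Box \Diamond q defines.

Suppose ◇□q→□◇q is valid. Take Rxy, Rxz and set V(q)={w : Ryw}. Then □q at y so ◇□q at x, so □◇q at x, so ◇q at z, giving w with Rzw and Ryw.

Convergence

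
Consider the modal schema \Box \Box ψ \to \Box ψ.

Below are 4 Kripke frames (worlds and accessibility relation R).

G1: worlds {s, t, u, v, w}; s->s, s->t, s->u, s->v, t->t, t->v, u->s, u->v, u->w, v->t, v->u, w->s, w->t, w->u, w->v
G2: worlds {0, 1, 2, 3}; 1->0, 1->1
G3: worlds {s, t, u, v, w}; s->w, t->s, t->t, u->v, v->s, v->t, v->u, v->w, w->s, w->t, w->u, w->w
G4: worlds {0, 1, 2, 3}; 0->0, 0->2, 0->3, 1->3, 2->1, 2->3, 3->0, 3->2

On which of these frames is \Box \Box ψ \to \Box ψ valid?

G2

This is the axiom for density; its first-order frame correspondent is \forall x \forall y (Rxy \to \exists z (Rxz \wedge Rzy)).
G1: fails — Ruw but no z with Ruz and Rzw.
G2: holds.
G3: fails — Ruv but no z with Ruz and Rzv.
G4: fails — R21 but no z with R2z and Rz1.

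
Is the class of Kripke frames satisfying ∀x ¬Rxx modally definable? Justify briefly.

No — not modally definable

Modal frame validity is preserved under surjective bounded morphisms.
The 5-cycle (worlds w0,w1,w2,w3,w4 with w0→w1→w2→w3→w4→w0) is irreflexive, and the map sending every world to a single reflexive point • is a surjective bounded morphism (forth: every edge maps to (•,•); back: every world has a successor). So any modal formula valid on the 5-cycle is also valid on the reflexive point, which is not irreflexive.
So the class is not modally definable.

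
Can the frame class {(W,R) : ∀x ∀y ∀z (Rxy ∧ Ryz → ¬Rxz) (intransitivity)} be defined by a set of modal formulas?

No — not modally definable

Any modally definable frame class is closed under surjective bounded morphisms.
The 7-cycle (worlds 0,1,2,3,4,5,6 with 0→1→2→3→4→5→6→0) is intransitive. Mapping every world to a single reflexive point • is a surjective bounded morphism; the reflexive point is not intransitive (R••∧R•• but R••).
So no modal formula (or set of formulas) defines exactly the intransitive frames.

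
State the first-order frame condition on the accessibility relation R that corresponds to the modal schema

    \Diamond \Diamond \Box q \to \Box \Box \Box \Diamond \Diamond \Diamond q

\forall x \forall y \forall z ((x R^2 y \wedge x R^3 z) \to \exists w (yRw \wedge z R^3 w))

This is a Sahlqvist (Geach-type) schema ◇^2□^1q → □^3◇^3q.
Minimal-valuation argument: fix x; take any y with xR^2y and any z with xR^3z. Set V(q) to the set of worlds R-reachable from y in exactly 1 step. Then □^1q holds at y, so the antecedent holds at x; validity forces ◇^3q at z, giving a w with zR^3w and yR^1w.
First-order correspondent: \forall x \forall y \forall z ((x R^2 y \wedge x R^3 z) \to \exists w (yRw \wedge z R^3 w)).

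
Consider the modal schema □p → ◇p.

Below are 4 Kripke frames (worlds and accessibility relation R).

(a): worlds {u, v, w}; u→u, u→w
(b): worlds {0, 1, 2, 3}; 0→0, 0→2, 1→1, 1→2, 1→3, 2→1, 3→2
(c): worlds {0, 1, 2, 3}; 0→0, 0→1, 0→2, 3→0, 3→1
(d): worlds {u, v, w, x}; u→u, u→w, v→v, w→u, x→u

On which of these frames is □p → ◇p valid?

(b), (d)

The schema corresponds to seriality: ∀x ∃y Rxy.
(a): fails — world v has no successor.
(b): condition met.
(c): fails — world 1 has no successor.
(d): condition met.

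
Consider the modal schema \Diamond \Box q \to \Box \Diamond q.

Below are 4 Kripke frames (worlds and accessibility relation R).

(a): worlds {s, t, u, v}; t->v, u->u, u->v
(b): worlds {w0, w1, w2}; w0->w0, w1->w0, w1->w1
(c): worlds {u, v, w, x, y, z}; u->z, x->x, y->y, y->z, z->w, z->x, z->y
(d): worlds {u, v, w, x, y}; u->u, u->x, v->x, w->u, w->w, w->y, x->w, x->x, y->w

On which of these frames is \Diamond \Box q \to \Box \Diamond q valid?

Frame correspondent (Sahlqvist): \forall x \forall y \forall z (Rxy \wedge Rxz \to \exists w (Ryw \wedge Rzw)) — i.e. convergence.
(a): fails — Rtv and Rtv but v and v have no common successor.
(b): holds.
(c): fails — Rzx and Rzy but x and y have no common successor.
(d): fails — Rwu and Rwy but u and y have no common successor.
Valid on: (b).

(b)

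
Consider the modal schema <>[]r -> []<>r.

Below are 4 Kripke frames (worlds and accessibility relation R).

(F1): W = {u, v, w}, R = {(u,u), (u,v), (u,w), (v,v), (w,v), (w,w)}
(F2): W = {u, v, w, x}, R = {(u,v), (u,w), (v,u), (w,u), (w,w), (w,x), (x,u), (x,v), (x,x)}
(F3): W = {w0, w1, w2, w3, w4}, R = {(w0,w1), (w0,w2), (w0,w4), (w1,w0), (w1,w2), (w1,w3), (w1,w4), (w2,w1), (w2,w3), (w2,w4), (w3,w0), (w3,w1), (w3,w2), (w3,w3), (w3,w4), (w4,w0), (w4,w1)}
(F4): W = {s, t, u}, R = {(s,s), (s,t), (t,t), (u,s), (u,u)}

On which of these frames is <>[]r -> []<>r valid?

(F1), (F3), (F4)

Frame correspondent (Sahlqvist): forall x forall y forall z (Rxy & Rxz -> exists w (Ryw & Rzw)) — i.e. convergence.
(F1): ✓.
(F2): fails — Rxu and Rxv but u and v have no common successor.
(F3): ✓.
(F4): ✓.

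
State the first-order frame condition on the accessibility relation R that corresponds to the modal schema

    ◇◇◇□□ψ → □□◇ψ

∀x ∀y ∀z ((xR³y ∧ xR²z) → ∃w (yR²w ∧ zRw))

This is a Sahlqvist (Geach-type) schema ◇^3□^2ψ → □^2◇^1ψ.
First-order correspondent: ∀x ∀y ∀z ((xR³y ∧ xR²z) → ∃w (yR²w ∧ zRw)).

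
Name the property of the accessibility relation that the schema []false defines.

□⊥ is valid iff no world has any successor (otherwise □⊥ fails at any world with one).
The converse is a direct semantic check.
So the correspondent is emptiness of R.

emptiness of R: forall x forall y ~Rxy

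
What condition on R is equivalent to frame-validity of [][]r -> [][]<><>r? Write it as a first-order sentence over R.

forall x forall z (x R^2 z -> exists w (x R^2 w & z R^2 w))

This is a Sahlqvist (Geach-type) schema ◇^0□^2r → □^2◇^2r.
Minimal-valuation argument: fix x; take any y with xR^0y and any z with xR^2z. Set V(r) to the set of worlds R-reachable from y in exactly 2 steps. Then □^2r holds at y, so the antecedent holds at x; validity forces ◇^2r at z, giving a w with zR^2w and yR^2w.
First-order correspondent: forall x forall z (x R^2 z -> exists w (x R^2 w & z R^2 w)).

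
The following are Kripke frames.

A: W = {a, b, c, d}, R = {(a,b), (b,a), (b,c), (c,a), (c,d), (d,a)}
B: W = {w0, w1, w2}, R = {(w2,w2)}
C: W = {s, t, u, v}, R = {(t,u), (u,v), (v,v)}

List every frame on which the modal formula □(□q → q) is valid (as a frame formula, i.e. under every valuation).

Frame correspondent (Sahlqvist): ∀x ∀y (Rxy → Ryy) — i.e. shift-reflexivity.
A: fails — Rbc but not Rcc.
B: condition met.
C: fails — Rtu but not Ruu.

B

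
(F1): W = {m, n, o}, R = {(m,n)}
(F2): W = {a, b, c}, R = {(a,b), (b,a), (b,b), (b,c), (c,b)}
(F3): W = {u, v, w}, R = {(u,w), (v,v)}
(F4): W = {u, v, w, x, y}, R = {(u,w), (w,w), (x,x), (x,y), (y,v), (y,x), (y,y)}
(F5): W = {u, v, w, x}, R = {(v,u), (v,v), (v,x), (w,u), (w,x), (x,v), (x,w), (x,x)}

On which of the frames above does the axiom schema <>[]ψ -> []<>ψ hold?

(F2)

Frame correspondent (Sahlqvist): forall x forall y forall z (Rxy & Rxz -> exists w (Ryw & Rzw)) — i.e. convergence.
(F1): fails — Rmn and Rmn but n and n have no common successor.
(F2): holds.
(F3): fails — Ruw and Ruw but w and w have no common successor.
(F4): fails — Ryx and Ryv but x and v have no common successor.
(F5): fails — Rvv and Rvu but v and u have no common successor.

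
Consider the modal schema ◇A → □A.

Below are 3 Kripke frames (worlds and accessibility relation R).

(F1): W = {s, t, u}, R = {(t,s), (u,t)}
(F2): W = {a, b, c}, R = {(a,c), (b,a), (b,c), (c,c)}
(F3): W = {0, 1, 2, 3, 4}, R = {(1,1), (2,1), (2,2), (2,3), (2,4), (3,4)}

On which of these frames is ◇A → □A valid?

(F1)

The schema corresponds to partial functionality: ∀x ∀y ∀z (Rxy ∧ Rxz → y = z).
(F1): satisfies the condition.
(F2): fails — b sees both a and c.
(F3): fails — 2 sees both 1 and 2.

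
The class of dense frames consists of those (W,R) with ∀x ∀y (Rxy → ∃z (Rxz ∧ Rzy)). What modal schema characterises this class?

A defining formula is □□ψ → □ψ (the C4 axiom).
Suppose □□ψ→□ψ is valid. Take Rxy and set V(ψ)={w : xR²w}. Then □□ψ at x, so □ψ at x, so ψ at y, i.e. ∃z(Rxz∧Rzy).

□□ψ → □ψ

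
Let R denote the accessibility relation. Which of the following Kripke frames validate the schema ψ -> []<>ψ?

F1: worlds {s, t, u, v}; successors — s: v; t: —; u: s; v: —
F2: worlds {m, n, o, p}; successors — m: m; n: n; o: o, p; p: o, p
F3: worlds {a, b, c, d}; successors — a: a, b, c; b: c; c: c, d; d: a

F2

The schema corresponds to symmetry: forall x forall y (Rxy -> Ryx).
F1: fails — Rus but not Rsu.
F2: ✓.
F3: fails — Rbc but not Rcb.
Valid on: F2.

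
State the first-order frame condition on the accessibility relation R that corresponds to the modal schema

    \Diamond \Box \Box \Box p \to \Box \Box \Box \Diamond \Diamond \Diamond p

This is a Sahlqvist (Geach-type) schema ◇^1□^3p → □^3◇^3p.
First-order correspondent: \forall x \forall y \forall z ((xRy \wedge x R^3 z) \to \exists w (y R^3 w \wedge z R^3 w)).

\forall x \forall y \forall z ((xRy \wedge x R^3 z) \to \exists w (y R^3 w \wedge z R^3 w))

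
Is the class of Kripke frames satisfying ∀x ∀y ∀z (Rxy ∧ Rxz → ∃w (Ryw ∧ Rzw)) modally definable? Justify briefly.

The condition is convergence. A defining modal formula is ◇□r → □◇r.
Suppose ◇□r→□◇r is valid. Take Rxy, Rxz and set V(r)={w : Ryw}. Then □r at y so ◇□r at x, so □◇r at x, so ◇r at z, giving w with Rzw and Ryw.

Yes — defined by ◇□r → □◇r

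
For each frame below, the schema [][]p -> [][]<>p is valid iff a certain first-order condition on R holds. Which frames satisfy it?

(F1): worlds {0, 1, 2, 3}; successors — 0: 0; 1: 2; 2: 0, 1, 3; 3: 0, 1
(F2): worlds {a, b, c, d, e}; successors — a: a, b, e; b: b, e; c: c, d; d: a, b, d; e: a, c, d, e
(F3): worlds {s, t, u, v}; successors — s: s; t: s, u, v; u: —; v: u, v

(F2)

The schema corresponds to a generalized confluence (Geach) condition: forall x forall z (x R^2 z -> exists w (x R^2 w & zRw)).
(F1): fails — 1R²1 but no w with 1R²w and 1Rw.
(F2): holds.
(F3): fails — tR²u but no w with tR²w and uRw.
Valid on: (F2).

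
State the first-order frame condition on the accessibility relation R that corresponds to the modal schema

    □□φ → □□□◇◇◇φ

This is a Sahlqvist (Geach-type) schema ◇^0□^2φ → □^3◇^3φ.
Minimal-valuation argument: fix x; take any y with xR^0y and any z with xR^3z. Set V(φ) to the set of worlds R-reachable from y in exactly 2 steps. Then □^2φ holds at y, so the antecedent holds at x; validity forces ◇^3φ at z, giving a w with zR^3w and yR^2w.
First-order correspondent: ∀x ∀z (xR³z → ∃w (xR²w ∧ zR³w)).

∀x ∀z (xR³z → ∃w (xR²w ∧ zR³w))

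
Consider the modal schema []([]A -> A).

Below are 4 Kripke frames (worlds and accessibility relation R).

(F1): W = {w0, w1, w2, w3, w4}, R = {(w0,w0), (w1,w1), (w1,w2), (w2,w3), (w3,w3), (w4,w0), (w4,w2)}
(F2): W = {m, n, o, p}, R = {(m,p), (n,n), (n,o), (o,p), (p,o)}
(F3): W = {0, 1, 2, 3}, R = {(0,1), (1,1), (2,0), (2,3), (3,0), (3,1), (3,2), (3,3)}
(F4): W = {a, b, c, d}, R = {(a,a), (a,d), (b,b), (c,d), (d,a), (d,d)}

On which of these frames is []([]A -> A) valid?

(F4)

This is the axiom for shift-reflexivity; its first-order frame correspondent is forall x forall y (Rxy -> Ryy).
(F1): fails — Rw1w2 but not Rw2w2.
(F2): fails — Rop but not Rpp.
(F3): fails — R32 but not R22.
(F4): satisfies the condition.
Valid on: (F4).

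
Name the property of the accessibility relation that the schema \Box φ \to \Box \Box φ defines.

transitivity: \forall x \forall y \forall z (Rxy \wedge Ryz \to Rxz)

Suppose □φ→□□φ is valid. Take Rxy, Ryz and set V(φ)={w : Rxw}. Then □φ at x, so □□φ at x, so □φ at y, so φ at z, i.e. Rxz.
Conversely, any frame satisfying \forall x \forall y \forall z (Rxy \wedge Ryz \to Rxz) validates the schema.
Frame condition: \forall x \forall y \forall z (Rxy \wedge Ryz \to Rxz).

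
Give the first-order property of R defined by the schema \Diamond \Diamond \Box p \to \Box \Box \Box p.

\forall x \forall y \forall z ((x R^2 y \wedge x R^3 z) \to \exists w (yRw \wedge z = w))

This is a Sahlqvist (Geach-type) schema ◇^2□^1p → □^3◇^0p.
First-order correspondent: \forall x \forall y \forall z ((x R^2 y \wedge x R^3 z) \to \exists w (yRw \wedge z = w)).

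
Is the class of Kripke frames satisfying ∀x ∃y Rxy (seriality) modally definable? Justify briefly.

Definable; □r → ◇r defines it

The condition is seriality. A defining modal formula is □r → ◇r.
Suppose □r→◇r is valid. At any x set V(r)=W. Then □r at x, so ◇r at x, so x has a successor.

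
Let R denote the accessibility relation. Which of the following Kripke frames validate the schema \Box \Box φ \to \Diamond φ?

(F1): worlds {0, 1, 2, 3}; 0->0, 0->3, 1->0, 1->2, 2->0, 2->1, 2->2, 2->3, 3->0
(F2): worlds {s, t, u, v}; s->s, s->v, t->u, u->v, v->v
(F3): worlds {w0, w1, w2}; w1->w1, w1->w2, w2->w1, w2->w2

(F1)

This is the axiom for a generalized confluence (Geach) condition; its first-order frame correspondent is \forall x \exists w (x R^2 w \wedge xRw).
(F1): satisfies the condition.
(F2): fails — at t but no w with tR²w and tRw.
(F3): fails — at w0 but no w with w0R²w and w0Rw.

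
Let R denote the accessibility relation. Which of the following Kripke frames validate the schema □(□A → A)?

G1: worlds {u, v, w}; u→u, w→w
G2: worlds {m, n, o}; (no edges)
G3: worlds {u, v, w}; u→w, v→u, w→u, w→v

The schema corresponds to shift-reflexivity: ∀x ∀y (Rxy → Ryy).
G1: holds.
G2: holds.
G3: fails — Rvu but not Ruu.

G1, G2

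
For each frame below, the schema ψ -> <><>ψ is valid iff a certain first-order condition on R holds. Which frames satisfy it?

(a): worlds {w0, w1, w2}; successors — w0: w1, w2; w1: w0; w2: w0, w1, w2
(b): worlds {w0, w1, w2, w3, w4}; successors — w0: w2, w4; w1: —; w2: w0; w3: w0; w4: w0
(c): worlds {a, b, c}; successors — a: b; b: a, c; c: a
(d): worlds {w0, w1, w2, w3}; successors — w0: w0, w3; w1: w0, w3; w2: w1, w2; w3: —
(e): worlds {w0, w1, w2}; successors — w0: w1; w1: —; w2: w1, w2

Frame correspondent (Sahlqvist): forall x exists w (x = w & x R^2 w) — i.e. a generalized confluence (Geach) condition.
(a): ✓.
(b): fails — at w1 but no w with w1=w and w1R²w.
(c): fails — at c but no w with c=w and cR²w.
(d): fails — at w1 but no w with w1=w and w1R²w.
(e): fails — at w0 but no w with w0=w and w0R²w.

(a)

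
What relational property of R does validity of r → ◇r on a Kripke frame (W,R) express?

This is frame-equivalent to □r → r (substitute ¬r for r and contrapose).
Suppose □r→r is valid. At any x set V(r)={w : Rxw}. Then □r holds at x, so r holds at x, i.e. Rxx.
Conversely, any frame satisfying ∀x Rxx validates the schema.
So the correspondent is reflexivity.

reflexivity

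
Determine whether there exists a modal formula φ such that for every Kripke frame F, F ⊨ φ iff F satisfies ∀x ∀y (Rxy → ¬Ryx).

If a class were modally definable it would be closed under surjective bounded morphisms (Goldblatt–Thomason).
The 4-cycle (worlds a,b,c,d with a→b→c→d→a) is asymmetric. Mapping every world to a single reflexive point • is a surjective bounded morphism, and the reflexive point is not asymmetric (R•• but asymmetry requires ¬R••).
Hence asymmetry is not modally definable.

Not definable by any modal formula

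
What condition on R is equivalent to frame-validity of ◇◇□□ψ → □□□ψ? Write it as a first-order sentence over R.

∀x ∀y ∀z ((xR²y ∧ xR³z) → ∃w (yR²w ∧ z = w))

This is a Sahlqvist (Geach-type) schema ◇^2□^2ψ → □^3◇^0ψ.
Minimal-valuation argument: fix x; take any y with xR^2y and any z with xR^3z. Set V(ψ) to the set of worlds R-reachable from y in exactly 2 steps. Then □^2ψ holds at y, so the antecedent holds at x; validity forces ◇^0ψ at z, giving a w with zR^0w and yR^2w.
First-order correspondent: ∀x ∀y ∀z ((xR²y ∧ xR³z) → ∃w (yR²w ∧ z = w)).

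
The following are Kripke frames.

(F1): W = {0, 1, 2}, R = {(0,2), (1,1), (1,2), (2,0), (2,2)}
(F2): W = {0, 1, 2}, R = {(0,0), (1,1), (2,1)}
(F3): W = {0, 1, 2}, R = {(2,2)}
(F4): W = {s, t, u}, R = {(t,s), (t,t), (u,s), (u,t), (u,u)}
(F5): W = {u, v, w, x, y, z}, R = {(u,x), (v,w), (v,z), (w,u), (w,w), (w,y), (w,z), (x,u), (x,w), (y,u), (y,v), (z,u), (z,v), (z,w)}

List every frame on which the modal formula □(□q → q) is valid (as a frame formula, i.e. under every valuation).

The schema corresponds to shift-reflexivity: ∀x ∀y (Rxy → Ryy).
(F1): fails — R20 but not R00.
(F2): ✓.
(F3): ✓.
(F4): fails — Rus but not Rss.
(F5): fails — Rwu but not Ruu.
Valid on: (F2), (F3).

(F2), (F3)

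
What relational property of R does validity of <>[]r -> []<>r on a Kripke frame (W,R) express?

convergence

Suppose ◇□r→□◇r is valid. Take Rxy, Rxz and set V(r)={w : Ryw}. Then □r at y so ◇□r at x, so □◇r at x, so ◇r at z, giving w with Rzw and Ryw.
Conversely, any frame satisfying forall x forall y forall z (Rxy & Rxz -> exists w (Ryw & Rzw)) validates the schema.
Frame condition: forall x forall y forall z (Rxy & Rxz -> exists w (Ryw & Rzw)).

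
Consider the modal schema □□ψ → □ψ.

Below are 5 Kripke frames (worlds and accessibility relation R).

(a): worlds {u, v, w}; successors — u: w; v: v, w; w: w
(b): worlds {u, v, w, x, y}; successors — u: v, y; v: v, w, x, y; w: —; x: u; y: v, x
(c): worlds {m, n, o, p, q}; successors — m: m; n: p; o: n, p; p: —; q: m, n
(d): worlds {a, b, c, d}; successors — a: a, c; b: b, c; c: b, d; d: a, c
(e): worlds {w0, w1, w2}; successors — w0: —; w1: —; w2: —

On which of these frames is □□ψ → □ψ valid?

Frame correspondent (Sahlqvist): ∀x ∀y (Rxy → ∃z (Rxz ∧ Rzy)) — i.e. density.
(a): satisfies the condition.
(b): fails — Rxu but no z with Rxz and Rzu.
(c): fails — Ron but no z with Roz and Rzn.
(d): fails — Rcd but no z with Rcz and Rzd.
(e): satisfies the condition.

(a), (e)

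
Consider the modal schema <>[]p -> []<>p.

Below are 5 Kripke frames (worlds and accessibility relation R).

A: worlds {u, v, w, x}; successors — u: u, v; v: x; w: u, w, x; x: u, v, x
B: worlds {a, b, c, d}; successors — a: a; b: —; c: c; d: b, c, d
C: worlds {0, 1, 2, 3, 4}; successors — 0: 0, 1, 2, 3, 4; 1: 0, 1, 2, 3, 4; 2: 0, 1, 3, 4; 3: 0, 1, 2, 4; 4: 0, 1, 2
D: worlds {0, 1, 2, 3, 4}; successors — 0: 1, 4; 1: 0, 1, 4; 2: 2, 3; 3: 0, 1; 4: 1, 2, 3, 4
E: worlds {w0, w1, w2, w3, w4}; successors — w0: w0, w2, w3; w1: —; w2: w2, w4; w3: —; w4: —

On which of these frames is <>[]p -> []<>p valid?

C

This is the axiom for convergence; its first-order frame correspondent is forall x forall y forall z (Rxy & Rxz -> exists w (Ryw & Rzw)).
A: fails — Ruv and Ruu but v and u have no common successor.
B: fails — Rdc and Rdb but c and b have no common successor.
C: condition met.
D: fails — R23 and R22 but 3 and 2 have no common successor.
E: fails — Rw0w2 and Rw0w3 but w2 and w3 have no common successor.
Valid on: C.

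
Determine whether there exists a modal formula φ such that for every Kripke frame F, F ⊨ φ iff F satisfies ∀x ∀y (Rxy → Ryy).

Yes — defined by □(□q → q)

Yes: it is shift-reflexivity, defined by the T□ schema □(□q → q).
Suppose □(□q→q) is valid. Take Rxy and set V(q)={w : Ryw}. Then at y, □q holds; since □(□q→q) at x, □q→q at y, so q at y, i.e. Ryy.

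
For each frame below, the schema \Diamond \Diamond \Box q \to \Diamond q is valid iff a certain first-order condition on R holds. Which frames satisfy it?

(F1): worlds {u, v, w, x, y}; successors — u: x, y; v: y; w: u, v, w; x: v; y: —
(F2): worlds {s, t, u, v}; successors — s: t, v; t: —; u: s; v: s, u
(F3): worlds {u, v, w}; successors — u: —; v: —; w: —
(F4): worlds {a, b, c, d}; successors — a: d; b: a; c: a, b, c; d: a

The schema corresponds to a generalized confluence (Geach) condition: \forall x \forall y (x R^2 y \to \exists w (yRw \wedge xRw)).
(F1): fails — wR²u but no t with uRt and wRt.
(F2): fails — sR²u but no w with uRw and sRw.
(F3): holds.
(F4): fails — cR²a but no w with aRw and cRw.
Valid on: (F3).

(F3)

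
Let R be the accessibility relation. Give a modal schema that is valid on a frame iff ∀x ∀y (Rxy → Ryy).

The condition is shift-reflexivity. The T□ schema □(□ψ → ψ) defines it.

□(□ψ → ψ)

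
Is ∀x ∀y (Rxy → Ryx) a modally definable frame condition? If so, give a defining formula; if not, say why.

Definable; p → □◇p defines it

This is a Sahlqvist condition; the B axiom p → □◇p defines it.
Suppose p→□◇p is valid. Take Rxy and set V(p)={x}. Then p at x, so □◇p at x, so ◇p at y, so some z with Ryz has p; z=x, i.e. Ryx.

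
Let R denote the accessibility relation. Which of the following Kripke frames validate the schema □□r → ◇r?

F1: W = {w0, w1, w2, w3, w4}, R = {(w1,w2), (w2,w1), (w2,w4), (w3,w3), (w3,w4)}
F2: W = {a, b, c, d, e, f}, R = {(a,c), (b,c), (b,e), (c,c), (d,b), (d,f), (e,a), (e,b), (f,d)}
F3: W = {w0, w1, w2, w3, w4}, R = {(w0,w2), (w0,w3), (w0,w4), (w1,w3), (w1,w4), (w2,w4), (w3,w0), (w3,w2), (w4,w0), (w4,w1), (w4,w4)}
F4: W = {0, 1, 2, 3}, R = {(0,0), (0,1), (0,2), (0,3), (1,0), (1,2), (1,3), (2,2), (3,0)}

F3, F4

The schema corresponds to a generalized confluence (Geach) condition: ∀x ∃w (xR²w ∧ xRw).
F1: fails — at w0 but no w with w0R²w and w0Rw.
F2: fails — at d but no w with dR²w and dRw.
F3: condition met.
F4: condition met.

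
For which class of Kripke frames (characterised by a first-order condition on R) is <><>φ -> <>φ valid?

Replacing φ by ¬φ and contraposing gives the equivalent schema □φ → □□φ.
Suppose □φ→□□φ is valid. Take Rxy, Ryz and set V(φ)={w : Rxw}. Then □φ at x, so □□φ at x, so □φ at y, so φ at z, i.e. Rxz.

transitivity: forall x forall y forall z (Rxy & Ryz -> Rxz)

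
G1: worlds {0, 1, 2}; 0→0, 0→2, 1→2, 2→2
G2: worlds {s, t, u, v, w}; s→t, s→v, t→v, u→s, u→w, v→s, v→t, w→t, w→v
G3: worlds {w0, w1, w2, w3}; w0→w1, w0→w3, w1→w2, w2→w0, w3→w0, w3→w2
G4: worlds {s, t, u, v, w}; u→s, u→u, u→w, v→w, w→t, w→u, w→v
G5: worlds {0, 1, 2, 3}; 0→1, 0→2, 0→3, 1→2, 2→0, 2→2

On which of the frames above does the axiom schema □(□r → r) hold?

G1

Frame correspondent (Sahlqvist): ∀x ∀y (Rxy → Ryy) — i.e. shift-reflexivity.
G1: holds.
G2: fails — Rwt but not Rtt.
G3: fails — Rw1w2 but not Rw2w2.
G4: fails — Rwt but not Rtt.
G5: fails — R01 but not R11.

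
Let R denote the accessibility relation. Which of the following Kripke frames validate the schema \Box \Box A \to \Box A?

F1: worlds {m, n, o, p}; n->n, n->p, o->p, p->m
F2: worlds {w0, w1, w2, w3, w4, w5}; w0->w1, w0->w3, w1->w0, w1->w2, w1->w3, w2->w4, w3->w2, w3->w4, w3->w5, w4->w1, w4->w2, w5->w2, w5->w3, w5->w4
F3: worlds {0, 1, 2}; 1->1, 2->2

F3

This is the axiom for density; its first-order frame correspondent is \forall x \forall y (Rxy \to \exists z (Rxz \wedge Rzy)).
F1: fails — Rop but no z with Roz and Rzp.
F2: fails — Rw1w0 but no z with Rw1z and Rzw0.
F3: holds.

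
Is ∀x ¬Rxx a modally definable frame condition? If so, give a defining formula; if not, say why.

Not definable by any modal formula

Modal frame validity is preserved under surjective bounded morphisms.
The 4-cycle (worlds s,t,u,v with s→t→u→v→s) is irreflexive, and the map sending every world to a single reflexive point • is a surjective bounded morphism (forth: every edge maps to (•,•); back: every world has a successor). So any modal formula valid on the 4-cycle is also valid on the reflexive point, which is not irreflexive.
Hence irreflexivity is not modally definable.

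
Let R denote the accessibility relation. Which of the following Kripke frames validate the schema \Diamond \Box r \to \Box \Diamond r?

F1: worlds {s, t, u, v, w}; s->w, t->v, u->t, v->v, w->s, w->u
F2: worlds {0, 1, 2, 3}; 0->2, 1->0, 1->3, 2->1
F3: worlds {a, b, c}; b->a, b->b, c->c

none

The schema corresponds to convergence: \forall x \forall y \forall z (Rxy \wedge Rxz \to \exists w (Ryw \wedge Rzw)).
F1: fails — Rwu and Rws but u and s have no common successor.
F2: fails — R10 and R13 but 0 and 3 have no common successor.
F3: fails — Rba and Rba but a and a have no common successor.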